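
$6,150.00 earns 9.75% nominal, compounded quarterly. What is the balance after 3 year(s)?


Formula: FV = P * (1 + r/m)^(m*t)
Period rate: r/m = 0.0975 / 4 = 0.024375
Total periods: m*t = 4 * 3 = 12
Growth factor: (1 + 0.024375)^12 = 1.335081
FV = $6,150.00 * 1.335081 = $8,210.75

$8,210.75


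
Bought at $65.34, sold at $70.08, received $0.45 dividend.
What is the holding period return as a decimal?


Formula: HPR = (P1 - P0 + D) / P0
Gain: $70.08 - $65.34 + $0.45 = $5.19
HPR = $5.19 / $65.34 = 0.0794

0.0794


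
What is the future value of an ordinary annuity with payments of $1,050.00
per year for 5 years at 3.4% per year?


Formula: FV = PMT * ((1+r)^n - 1) / r
Growth factor: (1 + 0.034)^5 = 1.18196
Numerator: 1.18196 - 1 = 0.18196
FV = $1,050.00 * 0.18196 / 0.034 = $5,619.35

$5,619.35


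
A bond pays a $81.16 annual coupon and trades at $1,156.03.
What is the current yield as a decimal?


Formula: Current yield = annual coupon / price
Substituting: CY = $81.16 / $1,156.03
CY = 0.070206

0.070206


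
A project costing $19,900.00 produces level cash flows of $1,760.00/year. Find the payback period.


Formula: Payback = investment / annual cash flow
Substituting: Payback = $19,900.00 / $1,760.00
Payback = 11.3068 years

11.3068 years


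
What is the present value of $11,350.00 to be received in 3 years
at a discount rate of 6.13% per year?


Formula: PV = FV / (1 + r)^n
Substituting: PV = $11,350.00 / (1 + 0.0613)^3
Discount factor: (1.0613)^3 = 1.195403
PV = $11,350.00 / 1.195403 = $9,494.70

$9,494.70


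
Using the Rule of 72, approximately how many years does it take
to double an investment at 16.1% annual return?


Formula: Years ≈ 72 / r
Substituting: Years ≈ 72 / 16.1
Years ≈ 4.5

4.5 years


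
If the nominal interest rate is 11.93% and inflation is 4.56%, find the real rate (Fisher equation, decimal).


Formula: (1 + r_real) = (1 + r_nom) / (1 + inflation)
Substituting: (1 + r_real) = 1.1193 / 1.0456
(1 + r_real) = 1.070486
r_real = 1.070486 - 1 = 0.070486

0.070486


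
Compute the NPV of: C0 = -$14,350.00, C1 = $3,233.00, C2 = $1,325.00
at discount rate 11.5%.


Formula: NPV = C0 + C1/(1+r) + C2/(1+r)^2
Discount C1: $3,233.00 / (1 + 0.115) = $2,899.55
Discount C2: $1,325.00 / (1 + 0.115)^2 = $1,065.78
NPV = -$14,350.00 + $2,899.55 + $1,065.78 = -$10,384.67

-$10,384.67


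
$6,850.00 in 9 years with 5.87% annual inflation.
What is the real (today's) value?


Formula: Real value = nominal / (1 + inflation)^years
Price level: (1 + 0.0587)^9 = 1.670922
Real value = $6,850.00 / 1.670922 = $4,099.53

$4,099.53


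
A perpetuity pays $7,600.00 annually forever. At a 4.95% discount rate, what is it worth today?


Formula: PV = C / r
Substituting: PV = $7,600.00 / 0.0495
PV = $153,535.35

$153,535.35


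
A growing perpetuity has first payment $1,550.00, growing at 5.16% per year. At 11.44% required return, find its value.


Formula: PV = C / (r - g)
Spread: r - g = 0.1144 - 0.0516 = 0.0628
Substituting: PV = $1,550.00 / 0.0628
PV = $24,681.53

$24,681.53


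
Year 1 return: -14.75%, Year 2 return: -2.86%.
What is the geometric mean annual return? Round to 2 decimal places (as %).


Formula: Geometric mean = ((1+r1)*(1+r2))^(1/2) - 1
Product: (1 + -0.1475) * (1 + -0.0286) = 0.8525 * 0.9714 = 0.828118
Square root: 0.828118^0.5 = 0.91001
Geometric mean = 0.91001 - 1 = -0.08999
As percentage: -9.00%

-9.00%


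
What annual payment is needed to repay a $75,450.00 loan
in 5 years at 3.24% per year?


Formula: PMT = PV * r / (1 - (1+r)^(-n))
Denominator: 1 - (1 + 0.0324)^(-5) = 0.147371
Numerator: $75,450.00 * 0.0324 = 2444.58
PMT = 2444.58 / 0.147371 = $16,587.91

$16,587.91


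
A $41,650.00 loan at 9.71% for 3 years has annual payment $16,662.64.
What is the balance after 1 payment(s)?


Formula: Balance = PV*(1+r)^k - PMT*((1+r)^k - 1)/r
Growth: (1 + 0.0971)^1 = 1.0971
Accumulated factor: ((1+r)^k - 1)/r = 1.0
Balance = $41,650.00 * 1.0971 - $16,662.64 * 1.0
Balance = $29,031.58

$29,031.58


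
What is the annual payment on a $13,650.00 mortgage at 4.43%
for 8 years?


Formula: PMT = PV * r / (1 - (1+r)^(-n))
Denominator: 1 - (1 + 0.0443)^(-8) = 0.293035
Numerator: $13,650.00 * 0.0443 = 604.695
PMT = 604.695 / 0.293035 = $2,063.56

$2,063.56


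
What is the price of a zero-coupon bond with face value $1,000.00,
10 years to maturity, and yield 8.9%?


Formula: Price = FV / (1 + r)^n
Substituting: Price = $1,000.00 / (1 + 0.089)^10
Discount factor: (1.089)^10 = 2.345734
Price = $1,000.00 / 2.345734 = $426.31

$426.31


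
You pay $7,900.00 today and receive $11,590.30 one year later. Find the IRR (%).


Formula: IRR = C1/C0 - 1
Substituting: IRR = $11,590.30 / $7,900.00 - 1
Ratio: 1.467127 - 1 = 0.467127
IRR = 46.7127%

46.7127%


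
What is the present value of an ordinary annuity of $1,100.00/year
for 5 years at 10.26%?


Formula: PV = PMT * (1 - (1+r)^(-n)) / r
Discount factor: (1 + 0.1026)^(-5) = 0.613635
Bracket: 1 - 0.613635 = 0.386365
PV = $1,100.00 * 0.386365 / 0.1026 = $4,142.32

$4,142.32


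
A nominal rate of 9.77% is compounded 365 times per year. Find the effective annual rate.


Formula: EAR = (1 + r/m)^m - 1
Period rate: r/m = 0.0977 / 365 = 0.000268
Compounding: (1 + 0.000268)^365 = 1.102618
EAR = 1.102618 - 1 = 0.102618

0.102618


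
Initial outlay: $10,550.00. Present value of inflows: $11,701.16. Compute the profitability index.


Formula: PI = PV(cash flows) / initial investment
Substituting: PI = $11,701.16 / $10,550.00
PI = 1.1091

1.1091


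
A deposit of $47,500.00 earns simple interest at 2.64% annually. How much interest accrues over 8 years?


Formula: I = P * r * t
Substituting: I = $47,500.00 * 0.0264 * 8
Step: I = $47,500.00 * 0.2112
I = $10,032.00

$10,032.00


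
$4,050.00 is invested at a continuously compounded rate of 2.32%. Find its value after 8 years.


Formula: FV = P * e^(r*t)
Exponent: r*t = 0.0232 * 8 = 0.1856
e^(0.1856) = 1.203941
FV = $4,050.00 * 1.203941 = $4,875.96

$4,875.96


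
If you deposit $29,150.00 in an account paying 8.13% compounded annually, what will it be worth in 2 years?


Formula: FV = P * (1 + r)^n
Substituting: FV = $29,150.00 * (1 + 0.0813)^2
Growth factor: (1.0813)^2 = 1.16921
FV = $29,150.00 * 1.16921 = $34,082.46

$34,082.46


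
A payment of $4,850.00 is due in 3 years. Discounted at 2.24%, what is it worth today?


Formula: PV = FV / (1 + r)^n
Substituting: PV = $4,850.00 / (1 + 0.0224)^3
Discount factor: (1.0224)^3 = 1.068717
PV = $4,850.00 / 1.068717 = $4,538.15

$4,538.15


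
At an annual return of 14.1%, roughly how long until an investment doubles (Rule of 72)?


Formula: Years ≈ 72 / r
Substituting: Years ≈ 72 / 14.1
Years ≈ 5.1

5.1 years


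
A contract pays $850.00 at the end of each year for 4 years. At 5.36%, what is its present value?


Formula: PV = PMT * (1 - (1+r)^(-n)) / r
Discount factor: (1 + 0.0536)^(-4) = 0.811516
Bracket: 1 - 0.811516 = 0.188484
PV = $850.00 * 0.188484 / 0.0536 = $2,989.02

$2,989.02


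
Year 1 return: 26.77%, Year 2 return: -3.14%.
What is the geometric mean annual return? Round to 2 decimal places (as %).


Formula: Geometric mean = ((1+r1)*(1+r2))^(1/2) - 1
Product: (1 + 0.2677) * (1 + -0.0314) = 1.2677 * 0.9686 = 1.227894
Square root: 1.227894^0.5 = 1.108104
Geometric mean = 1.108104 - 1 = 0.108104
As percentage: 10.81%

10.81%


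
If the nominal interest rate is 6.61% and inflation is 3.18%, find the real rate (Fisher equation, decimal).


Formula: (1 + r_real) = (1 + r_nom) / (1 + inflation)
Substituting: (1 + r_real) = 1.0661 / 1.0318
(1 + r_real) = 1.033243
r_real = 1.033243 - 1 = 0.033243

0.033243


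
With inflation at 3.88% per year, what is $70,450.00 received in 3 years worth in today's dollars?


Formula: Real value = nominal / (1 + inflation)^years
Price level: (1 + 0.0388)^3 = 1.120975
Real value = $70,450.00 / 1.120975 = $62,847.09

$62,847.09


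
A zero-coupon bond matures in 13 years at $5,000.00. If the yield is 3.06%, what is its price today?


Formula: Price = FV / (1 + r)^n
Substituting: Price = $5,000.00 / (1 + 0.0306)^13
Discount factor: (1.0306)^13 = 1.479694
Price = $5,000.00 / 1.479694 = $3,379.08

$3,379.08


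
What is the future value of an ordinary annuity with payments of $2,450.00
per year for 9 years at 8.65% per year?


Formula: FV = PMT * ((1+r)^n - 1) / r
Growth factor: (1 + 0.0865)^9 = 2.109928
Numerator: 2.109928 - 1 = 1.109928
FV = $2,450.00 * 1.109928 / 0.0865 = $31,437.26

$31,437.26


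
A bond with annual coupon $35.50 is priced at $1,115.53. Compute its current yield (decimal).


Formula: Current yield = annual coupon / price
Substituting: CY = $35.50 / $1,115.53
CY = 0.031823

0.031823


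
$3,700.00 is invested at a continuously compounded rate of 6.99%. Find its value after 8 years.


Formula: FV = P * e^(r*t)
Exponent: r*t = 0.0699 * 8 = 0.5592
e^(0.5592) = 1.749273
FV = $3,700.00 * 1.749273 = $6,472.31

$6,472.31


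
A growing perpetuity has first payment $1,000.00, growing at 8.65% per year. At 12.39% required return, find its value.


Formula: PV = C / (r - g)
Spread: r - g = 0.1239 - 0.0865 = 0.0374
Substituting: PV = $1,000.00 / 0.0374
PV = $26,737.97

$26,737.97


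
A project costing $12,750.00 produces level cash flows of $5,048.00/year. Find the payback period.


Formula: Payback = investment / annual cash flow
Substituting: Payback = $12,750.00 / $5,048.00
Payback = 2.5258 years

2.5258 years


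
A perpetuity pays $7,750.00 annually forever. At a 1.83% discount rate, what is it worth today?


Formula: PV = C / r
Substituting: PV = $7,750.00 / 0.0183
PV = $423,497.27

$423,497.27


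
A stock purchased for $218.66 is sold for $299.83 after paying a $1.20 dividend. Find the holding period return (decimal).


Formula: HPR = (P1 - P0 + D) / P0
Gain: $299.83 - $218.66 + $1.20 = $82.37
HPR = $82.37 / $218.66 = 0.3767

0.3767


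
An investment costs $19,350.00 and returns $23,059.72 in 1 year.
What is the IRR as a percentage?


Formula: IRR = C1/C0 - 1
Substituting: IRR = $23,059.72 / $19,350.00 - 1
Ratio: 1.191717 - 1 = 0.191717
IRR = 19.1717%

19.1717%


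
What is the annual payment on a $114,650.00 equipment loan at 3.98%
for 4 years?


Formula: PMT = PV * r / (1 - (1+r)^(-n))
Denominator: 1 - (1 + 0.0398)^(-4) = 0.144538
Numerator: $114,650.00 * 0.0398 = 4563.07
PMT = 4563.07 / 0.144538 = $31,570.05

$31,570.05


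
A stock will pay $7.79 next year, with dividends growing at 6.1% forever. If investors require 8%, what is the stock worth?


Formula: P = D1 / (r - g)
Spread: r - g = 0.08 - 0.061 = 0.019
Substituting: P = $7.79 / 0.019
P = $410.00

$410.00


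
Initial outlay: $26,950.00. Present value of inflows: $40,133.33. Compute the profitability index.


Formula: PI = PV(cash flows) / initial investment
Substituting: PI = $40,133.33 / $26,950.00
PI = 1.4892

1.4892


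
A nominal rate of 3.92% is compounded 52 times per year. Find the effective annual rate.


Formula: EAR = (1 + r/m)^m - 1
Period rate: r/m = 0.0392 / 52 = 0.000754
Compounding: (1 + 0.000754)^52 = 1.039963
EAR = 1.039963 - 1 = 0.039963

0.039963


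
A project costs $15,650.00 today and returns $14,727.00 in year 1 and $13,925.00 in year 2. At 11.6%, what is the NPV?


Formula: NPV = C0 + C1/(1+r) + C2/(1+r)^2
Discount C1: $14,727.00 / (1 + 0.116) = $13,196.24
Discount C2: $13,925.00 / (1 + 0.116)^2 = $11,180.64
NPV = -$15,650.00 + $13,196.24 + $11,180.64 = $8,726.88

$8,726.88


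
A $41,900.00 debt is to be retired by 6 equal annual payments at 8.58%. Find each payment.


Formula: PMT = PV * r / (1 - (1+r)^(-n))
Denominator: 1 - (1 + 0.0858)^(-6) = 0.38976
Numerator: $41,900.00 * 0.0858 = 3595.02
PMT = 3595.02 / 0.38976 = $9,223.69

$9,223.69


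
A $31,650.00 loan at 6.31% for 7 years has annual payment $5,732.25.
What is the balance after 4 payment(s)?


Formula: Balance = PV*(1+r)^k - PMT*((1+r)^k - 1)/r
Growth: (1 + 0.0631)^4 = 1.27731
Accumulated factor: ((1+r)^k - 1)/r = 4.394778
Balance = $31,650.00 * 1.27731 - $5,732.25 * 4.394778
Balance = $15,234.91

$15,234.91


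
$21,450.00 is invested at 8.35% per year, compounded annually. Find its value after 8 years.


Formula: FV = P * (1 + r)^n
Substituting: FV = $21,450.00 * (1 + 0.0835)^8
Growth factor: (1.0835)^8 = 1.899465
FV = $21,450.00 * 1.899465 = $40,743.53

$40,743.53


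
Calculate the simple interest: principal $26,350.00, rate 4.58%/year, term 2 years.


Formula: I = P * r * t
Substituting: I = $26,350.00 * 0.0458 * 2
Step: I = $26,350.00 * 0.0916
I = $2,413.66

$2,413.66


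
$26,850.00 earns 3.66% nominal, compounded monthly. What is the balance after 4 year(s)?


Formula: FV = P * (1 + r/m)^(m*t)
Period rate: r/m = 0.0366 / 12 = 0.00305
Total periods: m*t = 12 * 4 = 48
Growth factor: (1 + 0.00305)^48 = 1.157401
FV = $26,850.00 * 1.157401 = $31,076.22

$31,076.22


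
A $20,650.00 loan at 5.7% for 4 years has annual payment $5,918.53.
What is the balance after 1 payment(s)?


Formula: Balance = PV*(1+r)^k - PMT*((1+r)^k - 1)/r
Growth: (1 + 0.057)^1 = 1.057
Accumulated factor: ((1+r)^k - 1)/r = 1.0
Balance = $20,650.00 * 1.057 - $5,918.53 * 1.0
Balance = $15,908.52

$15,908.52


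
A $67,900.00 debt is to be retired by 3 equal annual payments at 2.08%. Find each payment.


Formula: PMT = PV * r / (1 - (1+r)^(-n))
Denominator: 1 - (1 + 0.0208)^(-3) = 0.059891
Numerator: $67,900.00 * 0.0208 = 1412.32
PMT = 1412.32 / 0.059891 = $23,581.34

$23,581.34


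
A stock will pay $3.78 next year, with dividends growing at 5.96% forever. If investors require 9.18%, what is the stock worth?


Formula: P = D1 / (r - g)
Spread: r - g = 0.0918 - 0.0596 = 0.0322
Substituting: P = $3.78 / 0.0322
P = $117.39

$117.39


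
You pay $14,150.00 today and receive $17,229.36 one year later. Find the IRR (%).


Formula: IRR = C1/C0 - 1
Substituting: IRR = $17,229.36 / $14,150.00 - 1
Ratio: 1.217623 - 1 = 0.217623
IRR = 21.7623%

21.7623%


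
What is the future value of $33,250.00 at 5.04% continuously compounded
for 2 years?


Formula: FV = P * e^(r*t)
Exponent: r*t = 0.0504 * 2 = 0.1008
e^(0.1008) = 1.106055
FV = $33,250.00 * 1.106055 = $36,776.34

$36,776.34


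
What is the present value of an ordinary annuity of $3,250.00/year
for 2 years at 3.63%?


Formula: PV = PMT * (1 - (1+r)^(-n)) / r
Discount factor: (1 + 0.0363)^(-2) = 0.93117
Bracket: 1 - 0.93117 = 0.06883
PV = $3,250.00 * 0.06883 / 0.0363 = $6,162.46

$6,162.46


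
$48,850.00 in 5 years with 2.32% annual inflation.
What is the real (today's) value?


Formula: Real value = nominal / (1 + inflation)^years
Price level: (1 + 0.0232)^5 = 1.121509
Real value = $48,850.00 / 1.121509 = $43,557.40

$43,557.40


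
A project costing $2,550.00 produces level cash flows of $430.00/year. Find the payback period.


Formula: Payback = investment / annual cash flow
Substituting: Payback = $2,550.00 / $430.00
Payback = 5.9302 years

5.9302 years


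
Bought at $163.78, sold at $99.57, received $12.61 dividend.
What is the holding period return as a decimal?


Formula: HPR = (P1 - P0 + D) / P0
Gain: $99.57 - $163.78 + $12.61 = -$51.60
HPR = -$51.60 / $163.78 = -0.3151

-0.3151


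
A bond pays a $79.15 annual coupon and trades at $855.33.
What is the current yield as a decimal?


Formula: Current yield = annual coupon / price
Substituting: CY = $79.15 / $855.33
CY = 0.092537

0.092537


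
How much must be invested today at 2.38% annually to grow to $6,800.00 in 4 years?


Formula: PV = FV / (1 + r)^n
Substituting: PV = $6,800.00 / (1 + 0.0238)^4
Discount factor: (1.0238)^4 = 1.098653
PV = $6,800.00 / 1.098653 = $6,189.40

$6,189.40


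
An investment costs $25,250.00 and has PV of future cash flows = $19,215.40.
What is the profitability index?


Formula: PI = PV(cash flows) / initial investment
Substituting: PI = $19,215.40 / $25,250.00
PI = 0.761

0.761


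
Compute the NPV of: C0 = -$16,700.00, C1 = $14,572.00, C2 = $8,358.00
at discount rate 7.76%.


Formula: NPV = C0 + C1/(1+r) + C2/(1+r)^2
Discount C1: $14,572.00 / (1 + 0.0776) = $13,522.64
Discount C2: $8,358.00 / (1 + 0.0776)^2 = $7,197.59
NPV = -$16,700.00 + $13,522.64 + $7,197.59 = $4,020.23

$4,020.23


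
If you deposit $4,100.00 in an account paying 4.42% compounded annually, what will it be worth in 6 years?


Formula: FV = P * (1 + r)^n
Substituting: FV = $4,100.00 * (1 + 0.0442)^6
Growth factor: (1.0442)^6 = 1.29629
FV = $4,100.00 * 1.29629 = $5,314.79

$5,314.79


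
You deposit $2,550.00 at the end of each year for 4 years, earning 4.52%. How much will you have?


Formula: FV = PMT * ((1+r)^n - 1) / r
Growth factor: (1 + 0.0452)^4 = 1.193432
Numerator: 1.193432 - 1 = 0.193432
FV = $2,550.00 * 0.193432 / 0.0452 = $10,912.63

$10,912.63


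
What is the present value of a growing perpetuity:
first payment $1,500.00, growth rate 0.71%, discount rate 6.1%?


Formula: PV = C / (r - g)
Spread: r - g = 0.061 - 0.0071 = 0.0539
Substituting: PV = $1,500.00 / 0.0539
PV = $27,829.31

$27,829.31


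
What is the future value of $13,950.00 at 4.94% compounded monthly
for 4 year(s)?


Formula: FV = P * (1 + r/m)^(m*t)
Period rate: r/m = 0.0494 / 12 = 0.004117
Total periods: m*t = 12 * 4 = 48
Growth factor: (1 + 0.004117)^48 = 1.217981
FV = $13,950.00 * 1.217981 = $16,990.83

$16,990.83


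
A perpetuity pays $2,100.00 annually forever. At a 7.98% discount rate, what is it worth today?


Formula: PV = C / r
Substituting: PV = $2,100.00 / 0.0798
PV = $26,315.79

$26,315.79


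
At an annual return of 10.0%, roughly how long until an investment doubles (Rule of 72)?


Formula: Years ≈ 72 / r
Substituting: Years ≈ 72 / 10.0
Years ≈ 7.2

7.2 years


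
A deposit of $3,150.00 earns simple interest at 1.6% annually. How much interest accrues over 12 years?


Formula: I = P * r * t
Substituting: I = $3,150.00 * 0.016 * 12
Step: I = $3,150.00 * 0.192
I = $604.80

$604.80


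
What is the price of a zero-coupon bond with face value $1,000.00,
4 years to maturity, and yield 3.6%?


Formula: Price = FV / (1 + r)^n
Substituting: Price = $1,000.00 / (1 + 0.036)^4
Discount factor: (1.036)^4 = 1.151964
Price = $1,000.00 / 1.151964 = $868.08

$868.08


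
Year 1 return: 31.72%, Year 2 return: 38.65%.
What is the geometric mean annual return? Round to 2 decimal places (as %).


Formula: Geometric mean = ((1+r1)*(1+r2))^(1/2) - 1
Product: (1 + 0.3172) * (1 + 0.3865) = 1.3172 * 1.3865 = 1.826298
Square root: 1.826298^0.5 = 1.351406
Geometric mean = 1.351406 - 1 = 0.351406
As percentage: 35.14%

35.14%


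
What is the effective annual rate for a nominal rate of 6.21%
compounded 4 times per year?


Formula: EAR = (1 + r/m)^m - 1
Period rate: r/m = 0.0621 / 4 = 0.015525
Compounding: (1 + 0.015525)^4 = 1.063561
EAR = 1.063561 - 1 = 0.063561

0.063561


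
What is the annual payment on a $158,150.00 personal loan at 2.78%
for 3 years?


Formula: PMT = PV * r / (1 - (1+r)^(-n))
Denominator: 1 - (1 + 0.0278)^(-3) = 0.078969
Numerator: $158,150.00 * 0.0278 = 4396.57
PMT = 4396.57 / 0.078969 = $55,674.50

$55,674.50


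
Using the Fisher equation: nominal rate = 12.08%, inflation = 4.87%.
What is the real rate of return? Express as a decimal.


Formula: (1 + r_real) = (1 + r_nom) / (1 + inflation)
Substituting: (1 + r_real) = 1.1208 / 1.0487
(1 + r_real) = 1.068752
r_real = 1.068752 - 1 = 0.068752

0.068752


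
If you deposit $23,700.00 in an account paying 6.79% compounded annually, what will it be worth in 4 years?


Formula: FV = P * (1 + r)^n
Substituting: FV = $23,700.00 * (1 + 0.0679)^4
Growth factor: (1.0679)^4 = 1.300536
FV = $23,700.00 * 1.300536 = $30,822.70

$30,822.70


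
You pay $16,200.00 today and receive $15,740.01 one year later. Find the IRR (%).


Formula: IRR = C1/C0 - 1
Substituting: IRR = $15,740.01 / $16,200.00 - 1
Ratio: 0.971606 - 1 = -0.028394
IRR = -2.8394%

-2.8394%


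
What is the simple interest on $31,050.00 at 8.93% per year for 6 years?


Formula: I = P * r * t
Substituting: I = $31,050.00 * 0.0893 * 6
Step: I = $31,050.00 * 0.5358
I = $16,636.59

$16,636.59


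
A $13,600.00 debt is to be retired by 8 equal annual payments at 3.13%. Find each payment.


Formula: PMT = PV * r / (1 - (1+r)^(-n))
Denominator: 1 - (1 + 0.0313)^(-8) = 0.218516
Numerator: $13,600.00 * 0.0313 = 425.68
PMT = 425.68 / 0.218516 = $1,948.05

$1,948.05


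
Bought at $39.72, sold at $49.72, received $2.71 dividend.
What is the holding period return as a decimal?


Formula: HPR = (P1 - P0 + D) / P0
Gain: $49.72 - $39.72 + $2.71 = $12.71
HPR = $12.71 / $39.72 = 0.32

0.32


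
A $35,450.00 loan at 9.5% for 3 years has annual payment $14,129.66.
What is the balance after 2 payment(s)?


Formula: Balance = PV*(1+r)^k - PMT*((1+r)^k - 1)/r
Growth: (1 + 0.095)^2 = 1.199025
Accumulated factor: ((1+r)^k - 1)/r = 2.095
Balance = $35,450.00 * 1.199025 - $14,129.66 * 2.095
Balance = $12,903.80

$12,903.80


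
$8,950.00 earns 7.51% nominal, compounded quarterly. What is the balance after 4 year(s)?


Formula: FV = P * (1 + r/m)^(m*t)
Period rate: r/m = 0.0751 / 4 = 0.018775
Total periods: m*t = 4 * 4 = 16
Growth factor: (1 + 0.018775)^16 = 1.346643
FV = $8,950.00 * 1.346643 = $12,052.45

$12,052.45


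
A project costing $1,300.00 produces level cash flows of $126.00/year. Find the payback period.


Formula: Payback = investment / annual cash flow
Substituting: Payback = $1,300.00 / $126.00
Payback = 10.3175 years

10.3175 years


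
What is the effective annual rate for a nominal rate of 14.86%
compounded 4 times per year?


Formula: EAR = (1 + r/m)^m - 1
Period rate: r/m = 0.1486 / 4 = 0.03715
Compounding: (1 + 0.03715)^4 = 1.157088
EAR = 1.157088 - 1 = 0.157088

0.157088


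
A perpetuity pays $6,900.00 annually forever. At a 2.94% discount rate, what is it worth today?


Formula: PV = C / r
Substituting: PV = $6,900.00 / 0.0294
PV = $234,693.88

$234,693.88


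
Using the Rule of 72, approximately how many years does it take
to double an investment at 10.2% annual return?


Formula: Years ≈ 72 / r
Substituting: Years ≈ 72 / 10.2
Years ≈ 7.1

7.1 years


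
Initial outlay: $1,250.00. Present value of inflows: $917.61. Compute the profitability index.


Formula: PI = PV(cash flows) / initial investment
Substituting: PI = $917.61 / $1,250.00
PI = 0.7341

0.7341


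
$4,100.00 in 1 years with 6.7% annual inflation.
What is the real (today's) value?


Formula: Real value = nominal / (1 + inflation)^years
Price level: (1 + 0.067)^1 = 1.067
Real value = $4,100.00 / 1.067 = $3,842.55

$3,842.55


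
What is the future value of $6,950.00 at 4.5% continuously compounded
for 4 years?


Formula: FV = P * e^(r*t)
Exponent: r*t = 0.045 * 4 = 0.18
e^(0.18) = 1.197217
FV = $6,950.00 * 1.197217 = $8,320.66

$8,320.66


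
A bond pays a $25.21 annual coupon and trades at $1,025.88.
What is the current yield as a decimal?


Formula: Current yield = annual coupon / price
Substituting: CY = $25.21 / $1,025.88
CY = 0.024574

0.024574


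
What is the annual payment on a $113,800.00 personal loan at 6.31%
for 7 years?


Formula: PMT = PV * r / (1 - (1+r)^(-n))
Denominator: 1 - (1 + 0.0631)^(-7) = 0.3484
Numerator: $113,800.00 * 0.0631 = 7180.78
PMT = 7180.78 / 0.3484 = $20,610.74

$20,610.74


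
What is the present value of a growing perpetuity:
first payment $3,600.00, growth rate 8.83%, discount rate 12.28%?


Formula: PV = C / (r - g)
Spread: r - g = 0.1228 - 0.0883 = 0.0345
Substituting: PV = $3,600.00 / 0.0345
PV = $104,347.83

$104,347.83


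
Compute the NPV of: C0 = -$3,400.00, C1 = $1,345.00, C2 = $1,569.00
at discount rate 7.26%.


Formula: NPV = C0 + C1/(1+r) + C2/(1+r)^2
Discount C1: $1,345.00 / (1 + 0.0726) = $1,253.96
Discount C2: $1,569.00 / (1 + 0.0726)^2 = $1,363.79
NPV = -$3,400.00 + $1,253.96 + $1,363.79 = -$782.25

-$782.25


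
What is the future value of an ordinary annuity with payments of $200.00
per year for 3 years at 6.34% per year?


Formula: FV = PMT * ((1+r)^n - 1) / r
Growth factor: (1 + 0.0634)^3 = 1.202514
Numerator: 1.202514 - 1 = 0.202514
FV = $200.00 * 0.202514 / 0.0634 = $638.84

$638.84


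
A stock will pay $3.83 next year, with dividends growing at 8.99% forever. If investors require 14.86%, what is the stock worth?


Formula: P = D1 / (r - g)
Spread: r - g = 0.1486 - 0.0899 = 0.0587
Substituting: P = $3.83 / 0.0587
P = $65.25

$65.25


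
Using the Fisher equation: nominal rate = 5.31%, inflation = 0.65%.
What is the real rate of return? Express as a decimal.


Formula: (1 + r_real) = (1 + r_nom) / (1 + inflation)
Substituting: (1 + r_real) = 1.0531 / 1.0065
(1 + r_real) = 1.046299
r_real = 1.046299 - 1 = 0.046299

0.046299


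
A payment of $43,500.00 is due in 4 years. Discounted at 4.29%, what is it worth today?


Formula: PV = FV / (1 + r)^n
Substituting: PV = $43,500.00 / (1 + 0.0429)^4
Discount factor: (1.0429)^4 = 1.182962
PV = $43,500.00 / 1.182962 = $36,772.11

$36,772.11


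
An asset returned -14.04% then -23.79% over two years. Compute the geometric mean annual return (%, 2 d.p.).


Formula: Geometric mean = ((1+r1)*(1+r2))^(1/2) - 1
Product: (1 + -0.1404) * (1 + -0.2379) = 0.8596 * 0.7621 = 0.655101
Square root: 0.655101^0.5 = 0.809383
Geometric mean = 0.809383 - 1 = -0.190617
As percentage: -19.06%

-19.06%


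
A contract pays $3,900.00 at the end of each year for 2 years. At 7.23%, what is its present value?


Formula: PV = PMT * (1 - (1+r)^(-n)) / r
Discount factor: (1 + 0.0723)^(-2) = 0.869696
Bracket: 1 - 0.869696 = 0.130304
PV = $3,900.00 * 0.130304 / 0.0723 = $7,028.86

$7,028.86


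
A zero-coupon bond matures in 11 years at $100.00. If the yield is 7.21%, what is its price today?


Formula: Price = FV / (1 + r)^n
Substituting: Price = $100.00 / (1 + 0.0721)^11
Discount factor: (1.0721)^11 = 2.150742
Price = $100.00 / 2.150742 = $46.50

$46.50


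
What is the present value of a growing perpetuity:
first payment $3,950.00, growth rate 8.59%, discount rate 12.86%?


Formula: PV = C / (r - g)
Spread: r - g = 0.1286 - 0.0859 = 0.0427
Substituting: PV = $3,950.00 / 0.0427
PV = $92,505.85

$92,505.85


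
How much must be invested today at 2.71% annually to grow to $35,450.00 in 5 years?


Formula: PV = FV / (1 + r)^n
Substituting: PV = $35,450.00 / (1 + 0.0271)^5
Discount factor: (1.0271)^5 = 1.143046
PV = $35,450.00 / 1.143046 = $31,013.63

$31,013.63


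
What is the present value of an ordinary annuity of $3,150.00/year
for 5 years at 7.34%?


Formula: PV = PMT * (1 - (1+r)^(-n)) / r
Discount factor: (1 + 0.0734)^(-5) = 0.701766
Bracket: 1 - 0.701766 = 0.298234
PV = $3,150.00 * 0.298234 / 0.0734 = $12,798.89

$12,798.89


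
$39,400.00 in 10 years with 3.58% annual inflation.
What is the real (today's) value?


Formula: Real value = nominal / (1 + inflation)^years
Price level: (1 + 0.0358)^10 = 1.42154
Real value = $39,400.00 / 1.42154 = $27,716.42

$27,716.42


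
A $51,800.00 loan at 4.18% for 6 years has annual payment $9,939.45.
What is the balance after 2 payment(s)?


Formula: Balance = PV*(1+r)^k - PMT*((1+r)^k - 1)/r
Growth: (1 + 0.0418)^2 = 1.085347
Accumulated factor: ((1+r)^k - 1)/r = 2.0418
Balance = $51,800.00 * 1.085347 - $9,939.45 * 2.0418
Balance = $35,926.62

$35,926.62


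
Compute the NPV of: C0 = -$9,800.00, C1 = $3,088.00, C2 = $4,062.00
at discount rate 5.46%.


Formula: NPV = C0 + C1/(1+r) + C2/(1+r)^2
Discount C1: $3,088.00 / (1 + 0.0546) = $2,928.12
Discount C2: $4,062.00 / (1 + 0.0546)^2 = $3,652.28
NPV = -$9,800.00 + $2,928.12 + $3,652.28 = -$3,219.59

-$3,219.59


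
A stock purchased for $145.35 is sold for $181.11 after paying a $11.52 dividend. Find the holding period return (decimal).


Formula: HPR = (P1 - P0 + D) / P0
Gain: $181.11 - $145.35 + $11.52 = $47.28
HPR = $47.28 / $145.35 = 0.3253

0.3253


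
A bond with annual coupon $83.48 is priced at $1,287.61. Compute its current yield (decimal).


Formula: Current yield = annual coupon / price
Substituting: CY = $83.48 / $1,287.61
CY = 0.064833

0.064833


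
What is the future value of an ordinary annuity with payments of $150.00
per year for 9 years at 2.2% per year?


Formula: FV = PMT * ((1+r)^n - 1) / r
Growth factor: (1 + 0.022)^9 = 1.216349
Numerator: 1.216349 - 1 = 0.216349
FV = $150.00 * 0.216349 / 0.022 = $1,475.10

$1,475.10


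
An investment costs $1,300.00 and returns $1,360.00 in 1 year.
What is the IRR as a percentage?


Formula: IRR = C1/C0 - 1
Substituting: IRR = $1,360.00 / $1,300.00 - 1
Ratio: 1.046154 - 1 = 0.046154
IRR = 4.6154%

4.6154%


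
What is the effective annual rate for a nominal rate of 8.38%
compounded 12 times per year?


Formula: EAR = (1 + r/m)^m - 1
Period rate: r/m = 0.0838 / 12 = 0.006983
Compounding: (1 + 0.006983)^12 = 1.087095
EAR = 1.087095 - 1 = 0.087095

0.087095


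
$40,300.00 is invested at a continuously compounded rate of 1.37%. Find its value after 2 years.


Formula: FV = P * e^(r*t)
Exponent: r*t = 0.0137 * 2 = 0.0274
e^(0.0274) = 1.027779
FV = $40,300.00 * 1.027779 = $41,419.49

$41,419.49


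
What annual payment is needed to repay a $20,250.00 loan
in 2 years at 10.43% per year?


Formula: PMT = PV * r / (1 - (1+r)^(-n))
Denominator: 1 - (1 + 0.1043)^(-2) = 0.179977
Numerator: $20,250.00 * 0.1043 = 2112.075
PMT = 2112.075 / 0.179977 = $11,735.23

$11,735.23


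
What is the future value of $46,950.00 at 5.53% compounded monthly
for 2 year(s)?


Formula: FV = P * (1 + r/m)^(m*t)
Period rate: r/m = 0.0553 / 12 = 0.004608
Total periods: m*t = 12 * 2 = 24
Growth factor: (1 + 0.004608)^24 = 1.116664
FV = $46,950.00 * 1.116664 = $52,427.39

$52,427.39


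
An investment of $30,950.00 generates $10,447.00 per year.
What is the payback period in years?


Formula: Payback = investment / annual cash flow
Substituting: Payback = $30,950.00 / $10,447.00
Payback = 2.9626 years

2.9626 years


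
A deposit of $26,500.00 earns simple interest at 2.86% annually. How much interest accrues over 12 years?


Formula: I = P * r * t
Substituting: I = $26,500.00 * 0.0286 * 12
Step: I = $26,500.00 * 0.3432
I = $9,094.80

$9,094.80


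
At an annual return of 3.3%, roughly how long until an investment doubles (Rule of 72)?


Formula: Years ≈ 72 / r
Substituting: Years ≈ 72 / 3.3
Years ≈ 21.8

21.8 years


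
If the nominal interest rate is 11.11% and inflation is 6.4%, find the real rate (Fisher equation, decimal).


Formula: (1 + r_real) = (1 + r_nom) / (1 + inflation)
Substituting: (1 + r_real) = 1.1111 / 1.064
(1 + r_real) = 1.044267
r_real = 1.044267 - 1 = 0.044267

0.044267


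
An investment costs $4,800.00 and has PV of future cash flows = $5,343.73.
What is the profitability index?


Formula: PI = PV(cash flows) / initial investment
Substituting: PI = $5,343.73 / $4,800.00
PI = 1.1133

1.1133


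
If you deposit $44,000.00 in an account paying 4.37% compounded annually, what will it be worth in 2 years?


Formula: FV = P * (1 + r)^n
Substituting: FV = $44,000.00 * (1 + 0.0437)^2
Growth factor: (1.0437)^2 = 1.08931
FV = $44,000.00 * 1.08931 = $47,929.63

$47,929.63


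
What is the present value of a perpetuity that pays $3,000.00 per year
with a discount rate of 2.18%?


Formula: PV = C / r
Substituting: PV = $3,000.00 / 0.0218
PV = $137,614.68

$137,614.68


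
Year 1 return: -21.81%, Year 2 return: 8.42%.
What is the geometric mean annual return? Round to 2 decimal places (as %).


Formula: Geometric mean = ((1+r1)*(1+r2))^(1/2) - 1
Product: (1 + -0.2181) * (1 + 0.0842) = 0.7819 * 1.0842 = 0.847736
Square root: 0.847736^0.5 = 0.920726
Geometric mean = 0.920726 - 1 = -0.079274
As percentage: -7.93%

-7.93%


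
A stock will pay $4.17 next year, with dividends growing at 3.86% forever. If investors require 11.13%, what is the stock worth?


Formula: P = D1 / (r - g)
Spread: r - g = 0.1113 - 0.0386 = 0.0727
Substituting: P = $4.17 / 0.0727
P = $57.36

$57.36


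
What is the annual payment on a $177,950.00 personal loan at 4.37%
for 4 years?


Formula: PMT = PV * r / (1 - (1+r)^(-n))
Denominator: 1 - (1 + 0.0437)^(-4) = 0.157253
Numerator: $177,950.00 * 0.0437 = 7776.415
PMT = 7776.415 / 0.157253 = $49,451.65

$49,451.65


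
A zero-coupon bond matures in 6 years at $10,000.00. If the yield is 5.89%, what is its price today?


Formula: Price = FV / (1 + r)^n
Substituting: Price = $10,000.00 / (1 + 0.0589)^6
Discount factor: (1.0589)^6 = 1.40971
Price = $10,000.00 / 1.40971 = $7,093.66

$7,093.66


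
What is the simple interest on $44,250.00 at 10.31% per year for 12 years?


Formula: I = P * r * t
Substituting: I = $44,250.00 * 0.1031 * 12
Step: I = $44,250.00 * 1.2372
I = $54,746.10

$54,746.10


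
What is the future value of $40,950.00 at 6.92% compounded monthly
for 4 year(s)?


Formula: FV = P * (1 + r/m)^(m*t)
Period rate: r/m = 0.0692 / 12 = 0.005767
Total periods: m*t = 12 * 4 = 48
Growth factor: (1 + 0.005767)^48 = 1.317854
FV = $40,950.00 * 1.317854 = $53,966.14

$53,966.14


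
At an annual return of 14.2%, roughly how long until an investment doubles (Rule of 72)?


Formula: Years ≈ 72 / r
Substituting: Years ≈ 72 / 14.2
Years ≈ 5.1

5.1 years


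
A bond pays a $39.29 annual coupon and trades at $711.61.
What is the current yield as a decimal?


Formula: Current yield = annual coupon / price
Substituting: CY = $39.29 / $711.61
CY = 0.055213

0.055213


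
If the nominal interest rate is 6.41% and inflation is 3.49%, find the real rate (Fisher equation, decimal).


Formula: (1 + r_real) = (1 + r_nom) / (1 + inflation)
Substituting: (1 + r_real) = 1.0641 / 1.0349
(1 + r_real) = 1.028215
r_real = 1.028215 - 1 = 0.028215

0.028215


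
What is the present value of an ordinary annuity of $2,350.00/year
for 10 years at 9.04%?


Formula: PV = PMT * (1 - (1+r)^(-n)) / r
Discount factor: (1 + 0.0904)^(-10) = 0.420864
Bracket: 1 - 0.420864 = 0.579136
PV = $2,350.00 * 0.579136 / 0.0904 = $15,054.98

$15,054.98


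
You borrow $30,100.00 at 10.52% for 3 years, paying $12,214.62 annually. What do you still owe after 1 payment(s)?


Formula: Balance = PV*(1+r)^k - PMT*((1+r)^k - 1)/r
Growth: (1 + 0.1052)^1 = 1.1052
Accumulated factor: ((1+r)^k - 1)/r = 1.0
Balance = $30,100.00 * 1.1052 - $12,214.62 * 1.0
Balance = $21,051.90

$21,051.90


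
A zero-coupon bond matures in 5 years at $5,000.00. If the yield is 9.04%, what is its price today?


Formula: Price = FV / (1 + r)^n
Substituting: Price = $5,000.00 / (1 + 0.0904)^5
Discount factor: (1.0904)^5 = 1.541449
Price = $5,000.00 / 1.541449 = $3,243.70

$3,243.70


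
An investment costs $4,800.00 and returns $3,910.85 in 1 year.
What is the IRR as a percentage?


Formula: IRR = C1/C0 - 1
Substituting: IRR = $3,910.85 / $4,800.00 - 1
Ratio: 0.81476 - 1 = -0.18524
IRR = -18.524%

-18.524%


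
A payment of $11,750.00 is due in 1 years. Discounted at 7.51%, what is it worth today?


Formula: PV = FV / (1 + r)^n
Substituting: PV = $11,750.00 / (1 + 0.0751)^1
Discount factor: (1.0751)^1 = 1.0751
PV = $11,750.00 / 1.0751 = $10,929.22

$10,929.22


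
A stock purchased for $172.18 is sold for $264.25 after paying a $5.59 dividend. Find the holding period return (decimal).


Formula: HPR = (P1 - P0 + D) / P0
Gain: $264.25 - $172.18 + $5.59 = $97.66
HPR = $97.66 / $172.18 = 0.5672

0.5672


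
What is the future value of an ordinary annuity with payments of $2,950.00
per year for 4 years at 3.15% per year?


Formula: FV = PMT * ((1+r)^n - 1) / r
Growth factor: (1 + 0.0315)^4 = 1.13208
Numerator: 1.13208 - 1 = 0.13208
FV = $2,950.00 * 0.13208 / 0.0315 = $12,369.35

$12,369.35


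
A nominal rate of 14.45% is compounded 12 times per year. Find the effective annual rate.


Formula: EAR = (1 + r/m)^m - 1
Period rate: r/m = 0.1445 / 12 = 0.012042
Compounding: (1 + 0.012042)^12 = 1.154465
EAR = 1.154465 - 1 = 0.154465

0.154465


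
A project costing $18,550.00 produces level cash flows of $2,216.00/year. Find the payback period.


Formula: Payback = investment / annual cash flow
Substituting: Payback = $18,550.00 / $2,216.00
Payback = 8.3709 years

8.3709 years


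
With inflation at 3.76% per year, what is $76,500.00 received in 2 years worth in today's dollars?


Formula: Real value = nominal / (1 + inflation)^years
Price level: (1 + 0.0376)^2 = 1.076614
Real value = $76,500.00 / 1.076614 = $71,056.12

$71,056.12


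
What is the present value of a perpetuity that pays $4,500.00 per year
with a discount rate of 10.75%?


Formula: PV = C / r
Substituting: PV = $4,500.00 / 0.1075
PV = $41,860.47

$41,860.47


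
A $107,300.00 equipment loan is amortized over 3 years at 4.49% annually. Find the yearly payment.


Formula: PMT = PV * r / (1 - (1+r)^(-n))
Denominator: 1 - (1 + 0.0449)^(-3) = 0.123452
Numerator: $107,300.00 * 0.0449 = 4817.77
PMT = 4817.77 / 0.123452 = $39,025.52

$39,025.52


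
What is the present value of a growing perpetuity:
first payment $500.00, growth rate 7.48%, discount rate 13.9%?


Formula: PV = C / (r - g)
Spread: r - g = 0.139 - 0.0748 = 0.0642
Substituting: PV = $500.00 / 0.0642
PV = $7,788.16

$7,788.16


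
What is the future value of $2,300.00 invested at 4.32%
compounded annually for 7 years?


Formula: FV = P * (1 + r)^n
Substituting: FV = $2,300.00 * (1 + 0.0432)^7
Growth factor: (1.0432)^7 = 1.344538
FV = $2,300.00 * 1.344538 = $3,092.44

$3,092.44


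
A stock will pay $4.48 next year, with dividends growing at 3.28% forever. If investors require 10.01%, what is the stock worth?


Formula: P = D1 / (r - g)
Spread: r - g = 0.1001 - 0.0328 = 0.0673
Substituting: P = $4.48 / 0.0673
P = $66.57

$66.57


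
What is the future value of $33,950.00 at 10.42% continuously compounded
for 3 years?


Formula: FV = P * e^(r*t)
Exponent: r*t = 0.1042 * 3 = 0.3126
e^(0.3126) = 1.366975
FV = $33,950.00 * 1.366975 = $46,408.79

$46,408.79


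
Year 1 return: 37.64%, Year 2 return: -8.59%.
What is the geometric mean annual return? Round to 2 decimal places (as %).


Formula: Geometric mean = ((1+r1)*(1+r2))^(1/2) - 1
Product: (1 + 0.3764) * (1 + -0.0859) = 1.3764 * 0.9141 = 1.258167
Square root: 1.258167^0.5 = 1.121681
Geometric mean = 1.121681 - 1 = 0.121681
As percentage: 12.17%

12.17%


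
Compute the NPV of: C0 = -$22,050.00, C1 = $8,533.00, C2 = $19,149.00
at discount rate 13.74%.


Formula: NPV = C0 + C1/(1+r) + C2/(1+r)^2
Discount C1: $8,533.00 / (1 + 0.1374) = $7,502.20
Discount C2: $19,149.00 / (1 + 0.1374)^2 = $14,801.97
NPV = -$22,050.00 + $7,502.20 + $14,801.97 = $254.17

$254.17


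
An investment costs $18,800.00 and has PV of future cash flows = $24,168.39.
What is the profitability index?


Formula: PI = PV(cash flows) / initial investment
Substituting: PI = $24,168.39 / $18,800.00
PI = 1.2856

1.2856


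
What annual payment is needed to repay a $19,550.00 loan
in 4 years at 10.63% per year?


Formula: PMT = PV * r / (1 - (1+r)^(-n))
Denominator: 1 - (1 + 0.1063)^(-4) = 0.332412
Numerator: $19,550.00 * 0.1063 = 2078.165
PMT = 2078.165 / 0.332412 = $6,251.77

$6,251.77


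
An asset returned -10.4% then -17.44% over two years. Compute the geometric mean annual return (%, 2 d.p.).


Formula: Geometric mean = ((1+r1)*(1+r2))^(1/2) - 1
Product: (1 + -0.104) * (1 + -0.1744) = 0.896 * 0.8256 = 0.739738
Square root: 0.739738^0.5 = 0.86008
Geometric mean = 0.86008 - 1 = -0.13992
As percentage: -13.99%

-13.99%


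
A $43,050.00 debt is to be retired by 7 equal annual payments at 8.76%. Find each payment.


Formula: PMT = PV * r / (1 - (1+r)^(-n))
Denominator: 1 - (1 + 0.0876)^(-7) = 0.44446
Numerator: $43,050.00 * 0.0876 = 3771.18
PMT = 3771.18 / 0.44446 = $8,484.86

$8,484.86
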